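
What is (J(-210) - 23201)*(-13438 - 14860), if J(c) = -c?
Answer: 650599318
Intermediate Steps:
(J(-210) - 23201)*(-13438 - 14860) = (-1*(-210) - 23201)*(-13438 - 14860) = (210 - 23201)*(-28298) = -22991*(-28298) = 650599318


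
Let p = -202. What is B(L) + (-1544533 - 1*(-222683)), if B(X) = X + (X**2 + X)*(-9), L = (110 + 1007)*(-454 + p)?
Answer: -4832324901370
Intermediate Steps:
L = -732752 (L = (110 + 1007)*(-454 - 202) = 1117*(-656) = -732752)
B(X) = -9*X**2 - 8*X (B(X) = X + (X + X**2)*(-9) = X + (-9*X - 9*X**2) = -9*X**2 - 8*X)
B(L) + (-1544533 - 1*(-222683)) = -1*(-732752)*(8 + 9*(-732752)) + (-1544533 - 1*(-222683)) = -1*(-732752)*(8 - 6594768) + (-1544533 + 222683) = -1*(-732752)*(-6594760) - 1321850 = -4832323579520 - 1321850 = -4832324901370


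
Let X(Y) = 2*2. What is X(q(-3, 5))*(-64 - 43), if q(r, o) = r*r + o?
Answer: -428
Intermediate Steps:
q(r, o) = o + r**2 (q(r, o) = r**2 + o = o + r**2)
X(Y) = 4
X(q(-3, 5))*(-64 - 43) = 4*(-64 - 43) = 4*(-107) = -428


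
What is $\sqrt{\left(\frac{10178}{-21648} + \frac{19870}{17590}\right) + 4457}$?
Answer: $\frac{\sqrt{403974677161244046}}{9519708} \approx 66.766$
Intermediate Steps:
$\sqrt{\left(\frac{10178}{-21648} + \frac{19870}{17590}\right) + 4457} = \sqrt{\left(10178 \left(- \frac{1}{21648}\right) + 19870 \cdot \frac{1}{17590}\right) + 4457} = \sqrt{\left(- \frac{5089}{10824} + \frac{1987}{1759}\right) + 4457} = \sqrt{\frac{12555737}{19039416} + 4457} = \sqrt{\frac{84871232849}{19039416}} = \frac{\sqrt{403974677161244046}}{9519708}$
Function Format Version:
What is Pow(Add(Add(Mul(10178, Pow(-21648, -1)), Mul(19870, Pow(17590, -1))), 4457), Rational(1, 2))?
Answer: Mul(Rational(1, 9519708), Pow(403974677161244046, Rational(1, 2))) ≈ 66.766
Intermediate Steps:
Pow(Add(Add(Mul(10178, Pow(-21648, -1)), Mul(19870, Pow(17590, -1))), 4457), Rational(1, 2)) = Pow(Add(Add(Mul(10178, Rational(-1, 21648)), Mul(19870, Rational(1, 17590))), 4457), Rational(1, 2)) = Pow(Add(Add(Rational(-5089, 10824), Rational(1987, 1759)), 4457), Rational(1, 2)) = Pow(Add(Rational(12555737, 19039416), 4457), Rational(1, 2)) = Pow(Rational(84871232849, 19039416), Rational(1, 2)) = Mul(Rational(1, 9519708), Pow(403974677161244046, Rational(1, 2)))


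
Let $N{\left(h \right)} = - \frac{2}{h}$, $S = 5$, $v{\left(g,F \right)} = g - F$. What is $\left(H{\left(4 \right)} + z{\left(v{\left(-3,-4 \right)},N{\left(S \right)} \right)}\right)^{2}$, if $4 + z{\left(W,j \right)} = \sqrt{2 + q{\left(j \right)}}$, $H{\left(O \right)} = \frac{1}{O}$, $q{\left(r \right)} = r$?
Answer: $\frac{1253}{80} - 3 \sqrt{10} \approx 6.1757$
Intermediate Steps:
$z{\left(W,j \right)} = -4 + \sqrt{2 + j}$
$\left(H{\left(4 \right)} + z{\left(v{\left(-3,-4 \right)},N{\left(S \right)} \right)}\right)^{2} = \left(\frac{1}{4} - \left(4 - \sqrt{2 - \frac{2}{5}}\right)\right)^{2} = \left(\frac{1}{4} - \left(4 - \sqrt{\frac{8}{5}}\right)\right)^{2} = \left(\frac{1}{4} - \left(4 - \frac{2 \sqrt{10}}{5}\right)\right)^{2} = \left(- \frac{15}{4} + \frac{2 \sqrt{10}}{5}\right)^{2}$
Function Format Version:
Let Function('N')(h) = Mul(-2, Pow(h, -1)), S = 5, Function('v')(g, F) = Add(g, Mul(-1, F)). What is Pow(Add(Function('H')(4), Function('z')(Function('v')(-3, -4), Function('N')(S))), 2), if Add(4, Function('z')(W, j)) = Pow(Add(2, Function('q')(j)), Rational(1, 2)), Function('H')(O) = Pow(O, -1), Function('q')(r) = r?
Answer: Add(Rational(1253, 80), Mul(-3, Pow(10, Rational(1, 2)))) ≈ 6.1757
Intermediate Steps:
Function('z')(W, j) = Add(-4, Pow(Add(2, j), Rational(1, 2)))
Pow(Add(Function('H')(4), Function('z')(Function('v')(-3, -4), Function('N')(S))), 2) = Pow(Add(Pow(4, -1), Add(-4, Pow(Add(2, Mul(-2, Pow(5, -1))), Rational(1, 2)))), 2) = Pow(Add(Rational(1, 4), Add(-4, Pow(Add(2, Mul(-2, Rational(1, 5))), Rational(1, 2)))), 2) = Pow(Add(Rational(1, 4), Add(-4, Pow(Add(2, Rational(-2, 5)), Rational(1, 2)))), 2) = Pow(Add(Rational(1, 4), Add(-4, Pow(Rational(8, 5), Rational(1, 2)))), 2) = Pow(Add(Rational(1, 4), Add(-4, Mul(Rational(2, 5), Pow(10, Rational(1, 2))))), 2) = Pow(Add(Rational(-15, 4), Mul(Rational(2, 5), Pow(10, Rational(1, 2)))), 2)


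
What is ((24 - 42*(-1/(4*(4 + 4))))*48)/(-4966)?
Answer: -1215/4966 ≈ -0.24466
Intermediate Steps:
((24 - 42*(-1/(4*(4 + 4))))*48)/(-4966) = ((24 - 42/((-4*8)))*48)*(-1/4966) = ((24 - 42/(-32))*48)*(-1/4966) = ((24 - 42*(-1/32))*48)*(-1/4966) = ((24 + 21/16)*48)*(-1/4966) = ((405/16)*48)*(-1/4966) = 1215*(-1/4966) = -1215/4966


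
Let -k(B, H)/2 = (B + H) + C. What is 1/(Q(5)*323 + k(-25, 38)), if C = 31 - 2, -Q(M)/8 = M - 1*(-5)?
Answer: -1/25924 ≈ -3.8574e-5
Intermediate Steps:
Q(M) = -40 - 8*M (Q(M) = -8*(M - 1*(-5)) = -8*(M + 5) = -8*(5 + M) = -40 - 8*M)
C = 29
k(B, H) = -58 - 2*B - 2*H (k(B, H) = -2*((B + H) + 29) = -2*(29 + B + H) = -58 - 2*B - 2*H)
1/(Q(5)*323 + k(-25, 38)) = 1/((-40 - 8*5)*323 + (-58 - 2*(-25) - 2*38)) = 1/((-40 - 40)*323 + (-58 + 50 - 76)) = 1/(-80*323 - 84) = 1/(-25840 - 84) = 1/(-25924) = -1/25924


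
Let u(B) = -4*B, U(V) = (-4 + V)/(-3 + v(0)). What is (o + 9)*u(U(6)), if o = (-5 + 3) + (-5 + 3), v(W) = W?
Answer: 40/3 ≈ 13.333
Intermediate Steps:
o = -4 (o = -2 - 2 = -4)
U(V) = 4/3 - V/3 (U(V) = (-4 + V)/(-3 + 0) = (-4 + V)/(-3) = (-4 + V)*(-⅓) = 4/3 - V/3)
(o + 9)*u(U(6)) = (-4 + 9)*(-4*(4/3 - ⅓*6)) = 5*(-4*(4/3 - 2)) = 5*(-4*(-⅔)) = 5*(8/3) = 40/3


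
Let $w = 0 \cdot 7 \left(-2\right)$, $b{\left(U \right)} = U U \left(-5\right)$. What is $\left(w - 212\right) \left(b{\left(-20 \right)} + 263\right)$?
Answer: $368244$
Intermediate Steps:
$b{\left(U \right)} = - 5 U^{2}$ ($b{\left(U \right)} = U^{2} \left(-5\right) = - 5 U^{2}$)
$w = 0$ ($w = 0 \left(-2\right) = 0$)
$\left(w - 212\right) \left(b{\left(-20 \right)} + 263\right) = \left(0 - 212\right) \left(- 5 \left(-20\right)^{2} + 263\right) = - 212 \left(\left(-5\right) 400 + 263\right) = - 212 \left(-2000 + 263\right) = \left(-212\right) \left(-1737\right) = 368244$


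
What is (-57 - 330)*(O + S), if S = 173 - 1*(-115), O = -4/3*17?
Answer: -102684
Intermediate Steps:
O = -68/3 (O = -4*⅓*17 = -4/3*17 = -68/3 ≈ -22.667)
S = 288 (S = 173 + 115 = 288)
(-57 - 330)*(O + S) = (-57 - 330)*(-68/3 + 288) = -387*796/3 = -102684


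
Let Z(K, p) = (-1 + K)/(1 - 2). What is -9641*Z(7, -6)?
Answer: 57846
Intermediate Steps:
Z(K, p) = 1 - K (Z(K, p) = (-1 + K)/(-1) = (-1 + K)*(-1) = 1 - K)
-9641*Z(7, -6) = -9641*(1 - 1*7) = -9641*(1 - 7) = -9641*(-6) = 57846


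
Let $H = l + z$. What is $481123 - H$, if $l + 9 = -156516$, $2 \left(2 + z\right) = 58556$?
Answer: $608372$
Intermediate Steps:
$z = 29276$ ($z = -2 + \frac{1}{2} \cdot 58556 = -2 + 29278 = 29276$)
$l = -156525$ ($l = -9 - 156516 = -156525$)
$H = -127249$ ($H = -156525 + 29276 = -127249$)
$481123 - H = 481123 - -127249 = 481123 + 127249 = 608372$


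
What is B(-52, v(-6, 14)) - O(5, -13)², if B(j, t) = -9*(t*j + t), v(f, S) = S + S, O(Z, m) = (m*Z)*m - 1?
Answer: -699484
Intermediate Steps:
O(Z, m) = -1 + Z*m² (O(Z, m) = (Z*m)*m - 1 = Z*m² - 1 = -1 + Z*m²)
v(f, S) = 2*S
B(j, t) = -9*t - 9*j*t (B(j, t) = -9*(j*t + t) = -9*(t + j*t) = -9*t - 9*j*t)
B(-52, v(-6, 14)) - O(5, -13)² = -9*2*14*(1 - 52) - (-1 + 5*(-13)²)² = -9*28*(-51) - (-1 + 5*169)² = 12852 - (-1 + 845)² = 12852 - 1*844² = 12852 - 1*712336 = 12852 - 712336 = -699484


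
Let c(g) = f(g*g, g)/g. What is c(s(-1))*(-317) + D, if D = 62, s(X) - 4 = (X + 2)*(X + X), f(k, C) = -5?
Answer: 1709/2 ≈ 854.50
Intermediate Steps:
s(X) = 4 + 2*X*(2 + X) (s(X) = 4 + (X + 2)*(X + X) = 4 + (2 + X)*(2*X) = 4 + 2*X*(2 + X))
c(g) = -5/g
c(s(-1))*(-317) + D = -5/(4 + 2*(-1)² + 4*(-1))*(-317) + 62 = -5/(4 + 2*1 - 4)*(-317) + 62 = -5/(4 + 2 - 4)*(-317) + 62 = -5/2*(-317) + 62 = 1585/2 + 62 = 1709/2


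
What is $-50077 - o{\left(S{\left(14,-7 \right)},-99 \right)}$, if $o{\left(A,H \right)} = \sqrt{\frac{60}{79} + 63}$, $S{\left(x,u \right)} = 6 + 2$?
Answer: $-50077 - \frac{\sqrt{397923}}{79} \approx -50085.0$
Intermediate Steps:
$S{\left(x,u \right)} = 8$
$o{\left(A,H \right)} = \frac{\sqrt{397923}}{79}$ ($o{\left(A,H \right)} = \sqrt{60 \cdot \frac{1}{79} + 63} = \sqrt{\frac{60}{79} + 63} = \sqrt{\frac{5037}{79}} = \frac{\sqrt{397923}}{79}$)
$-50077 - o{\left(S{\left(14,-7 \right)},-99 \right)} = -50077 - \frac{\sqrt{397923}}{79}$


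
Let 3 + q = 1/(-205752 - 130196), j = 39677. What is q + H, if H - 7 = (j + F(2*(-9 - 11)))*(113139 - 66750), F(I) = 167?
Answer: 620940522707359/335948 ≈ 1.8483e+9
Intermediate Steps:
H = 1848323323 (H = 7 + (39677 + 167)*(113139 - 66750) = 7 + 39844*46389 = 7 + 1848323316 = 1848323323)
q = -1007845/335948 (q = -3 + 1/(-205752 - 130196) = -3 + 1/(-335948) = -3 - 1/335948 = -1007845/335948 ≈ -3.0000)
q + H = -1007845/335948 + 1848323323 = 620940522707359/335948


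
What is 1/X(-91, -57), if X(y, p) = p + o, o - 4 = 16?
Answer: -1/37 ≈ -0.027027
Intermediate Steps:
o = 20 (o = 4 + 16 = 20)
X(y, p) = 20 + p (X(y, p) = p + 20 = 20 + p)
1/X(-91, -57) = 1/(20 - 57) = 1/(-37) = -1/37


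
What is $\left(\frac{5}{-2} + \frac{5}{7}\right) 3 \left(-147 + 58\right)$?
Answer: $\frac{6675}{14} \approx 476.79$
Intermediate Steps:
$\left(\frac{5}{-2} + \frac{5}{7}\right) 3 \left(-147 + 58\right) = \left(5 \left(- \frac{1}{2}\right) + 5 \cdot \frac{1}{7}\right) 3 \left(-89\right) = \left(- \frac{5}{2} + \frac{5}{7}\right) 3 \left(-89\right) = \left(- \frac{25}{14}\right) 3 \left(-89\right) = \left(- \frac{75}{14}\right) \left(-89\right) = \frac{6675}{14}$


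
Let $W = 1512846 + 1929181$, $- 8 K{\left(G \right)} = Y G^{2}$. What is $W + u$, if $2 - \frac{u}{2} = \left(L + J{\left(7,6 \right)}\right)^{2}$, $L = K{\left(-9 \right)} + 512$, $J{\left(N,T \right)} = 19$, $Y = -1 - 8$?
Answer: $\frac{85374463}{32} \approx 2.668 \cdot 10^{6}$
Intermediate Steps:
$Y = -9$ ($Y = -1 - 8 = -9$)
$K{\left(G \right)} = \frac{9 G^{2}}{8}$ ($K{\left(G \right)} = - \frac{\left(-9\right) G^{2}}{8} = \frac{9 G^{2}}{8}$)
$L = \frac{4825}{8}$ ($L = \frac{9 \left(-9\right)^{2}}{8} + 512 = \frac{9}{8} \cdot 81 + 512 = \frac{729}{8} + 512 = \frac{4825}{8} \approx 603.13$)
$W = 3442027$
$u = - \frac{24770401}{32}$ ($u = 4 - 2 \left(\frac{4825}{8} + 19\right)^{2} = 4 - 2 \left(\frac{4977}{8}\right)^{2} = 4 - \frac{24770529}{32} = - \frac{24770401}{32} \approx -7.7408 \cdot 10^{5}$)
$W + u = 3442027 - \frac{24770401}{32} = \frac{85374463}{32}$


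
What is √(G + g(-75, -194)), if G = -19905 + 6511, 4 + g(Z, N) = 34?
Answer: 2*I*√3341 ≈ 115.6*I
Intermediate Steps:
g(Z, N) = 30 (g(Z, N) = -4 + 34 = 30)
G = -13394
√(G + g(-75, -194)) = √(-13394 + 30) = √(-13364) = 2*I*√3341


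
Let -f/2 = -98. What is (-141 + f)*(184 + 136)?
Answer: 17600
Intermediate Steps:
f = 196 (f = -2*(-98) = 196)
(-141 + f)*(184 + 136) = (-141 + 196)*(184 + 136) = 55*320 = 17600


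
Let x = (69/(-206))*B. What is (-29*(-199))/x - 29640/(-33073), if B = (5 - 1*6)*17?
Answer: 39352810018/38794629 ≈ 1014.4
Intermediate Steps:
B = -17 (B = (5 - 6)*17 = -1*17 = -17)
x = 1173/206 (x = (69/(-206))*(-17) = (69*(-1/206))*(-17) = -69/206*(-17) = 1173/206 ≈ 5.6942)
(-29*(-199))/x - 29640/(-33073) = (-29*(-199))/(1173/206) - 29640/(-33073) = 5771*(206/1173) - 29640*(-1/33073) = 1188826/1173 + 29640/33073 = 39352810018/38794629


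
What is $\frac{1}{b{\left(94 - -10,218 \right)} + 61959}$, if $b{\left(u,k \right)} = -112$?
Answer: $\frac{1}{61847} \approx 1.6169 \cdot 10^{-5}$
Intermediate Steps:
$\frac{1}{b{\left(94 - -10,218 \right)} + 61959} = \frac{1}{-112 + 61959} = \frac{1}{61847}$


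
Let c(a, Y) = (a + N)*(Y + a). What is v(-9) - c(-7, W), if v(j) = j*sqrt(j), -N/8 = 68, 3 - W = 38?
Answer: -23142 - 27*I ≈ -23142.0 - 27.0*I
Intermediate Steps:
W = -35 (W = 3 - 1*38 = 3 - 38 = -35)
N = -544 (N = -8*68 = -544)
c(a, Y) = (-544 + a)*(Y + a) (c(a, Y) = (a - 544)*(Y + a) = (-544 + a)*(Y + a))
v(j) = j**(3/2)
v(-9) - c(-7, W) = (-9)**(3/2) - ((-7)**2 - 544*(-35) - 544*(-7) - 35*(-7)) = -27*I - (49 + 19040 + 3808 + 245) = -27*I - 1*23142 = -27*I - 23142 = -23142 - 27*I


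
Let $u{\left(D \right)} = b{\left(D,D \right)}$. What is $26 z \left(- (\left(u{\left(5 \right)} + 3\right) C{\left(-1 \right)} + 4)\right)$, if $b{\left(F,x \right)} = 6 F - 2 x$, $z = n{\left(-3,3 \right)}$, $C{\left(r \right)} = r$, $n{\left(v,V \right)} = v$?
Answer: $-1482$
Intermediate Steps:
$z = -3$
$b{\left(F,x \right)} = - 2 x + 6 F$
$u{\left(D \right)} = 4 D$ ($u{\left(D \right)} = - 2 D + 6 D = 4 D$)
$26 z \left(- (\left(u{\left(5 \right)} + 3\right) C{\left(-1 \right)} + 4)\right) = 26 \left(-3\right) \left(- (\left(4 \cdot 5 + 3\right) \left(-1\right) + 4)\right) = - 78 \left(- (\left(20 + 3\right) \left(-1\right) + 4)\right) = - 78 \left(- (23 \left(-1\right) + 4)\right) = - 78 \left(- (-23 + 4)\right) = - 78 \left(\left(-1\right) \left(-19\right)\right) = \left(-78\right) 19 = -1482$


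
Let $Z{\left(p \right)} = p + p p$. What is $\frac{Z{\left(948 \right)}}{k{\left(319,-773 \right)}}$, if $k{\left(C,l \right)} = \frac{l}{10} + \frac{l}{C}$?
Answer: $- \frac{2869889880}{254317} \approx -11285.0$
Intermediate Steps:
$Z{\left(p \right)} = p + p^{2}$
$k{\left(C,l \right)} = \frac{l}{10} + \frac{l}{C}$ ($k{\left(C,l \right)} = l \frac{1}{10} + \frac{l}{C} = \frac{l}{10} + \frac{l}{C}$)
$\frac{Z{\left(948 \right)}}{k{\left(319,-773 \right)}} = \frac{948 \left(1 + 948\right)}{\frac{1}{10} \left(-773\right) - \frac{773}{319}} = \frac{948 \cdot 949}{- \frac{773}{10} - \frac{773}{319}} = \frac{899652}{- \frac{773}{10} - \frac{773}{319}} = \frac{899652}{- \frac{254317}{3190}} = 899652 \left(- \frac{3190}{254317}\right) = - \frac{2869889880}{254317}$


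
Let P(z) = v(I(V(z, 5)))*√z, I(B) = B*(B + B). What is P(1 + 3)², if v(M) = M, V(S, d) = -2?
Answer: 256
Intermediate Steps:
I(B) = 2*B² (I(B) = B*(2*B) = 2*B²)
P(z) = 8*√z (P(z) = (2*(-2)²)*√z = (2*4)*√z = 8*√z)
P(1 + 3)² = (8*√(1 + 3))² = (8*√4)² = (8*2)² = 16² = 256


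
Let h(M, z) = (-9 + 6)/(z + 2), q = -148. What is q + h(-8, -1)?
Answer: -151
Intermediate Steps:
h(M, z) = -3/(2 + z)
q + h(-8, -1) = -148 - 3/(2 - 1) = -148 - 3/1 = -148 - 3*1 = -148 - 3 = -151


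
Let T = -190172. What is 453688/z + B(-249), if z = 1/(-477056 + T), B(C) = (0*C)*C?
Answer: -302713336864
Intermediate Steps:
B(C) = 0 (B(C) = 0*C = 0)
z = -1/667228 (z = 1/(-477056 - 190172) = 1/(-667228) = -1/667228 ≈ -1.4987e-6)
453688/z + B(-249) = 453688/(-1/667228) + 0 = 453688*(-667228) + 0 = -302713336864 + 0 = -302713336864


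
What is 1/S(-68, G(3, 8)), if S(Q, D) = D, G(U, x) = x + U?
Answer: 1/11 ≈ 0.090909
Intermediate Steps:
G(U, x) = U + x
1/S(-68, G(3, 8)) = 1/(3 + 8) = 1/11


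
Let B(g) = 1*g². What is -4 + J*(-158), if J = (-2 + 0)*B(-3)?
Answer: 2840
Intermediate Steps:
B(g) = g²
J = -18 (J = (-2 + 0)*(-3)² = -2*9 = -18)
-4 + J*(-158) = -4 - 18*(-158) = -4 + 2844 = 2840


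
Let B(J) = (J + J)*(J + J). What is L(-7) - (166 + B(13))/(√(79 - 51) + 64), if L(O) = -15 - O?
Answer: -21608/1017 + 421*√7/1017 ≈ -20.152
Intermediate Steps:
B(J) = 4*J² (B(J) = (2*J)*(2*J) = 4*J²)
L(-7) - (166 + B(13))/(√(79 - 51) + 64) = (-15 - 1*(-7)) - (166 + 4*13²)/(√(79 - 51) + 64) = (-15 + 7) - (166 + 4*169)/(√28 + 64) = -8 - (166 + 676)/(2*√7 + 64) = -8 - 842/(64 + 2*√7)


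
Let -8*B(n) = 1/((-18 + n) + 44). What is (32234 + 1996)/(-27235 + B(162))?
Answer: -51481920/40961441 ≈ -1.2568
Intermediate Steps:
B(n) = -1/(8*(26 + n)) (B(n) = -1/(8*((-18 + n) + 44)) = -1/(8*(26 + n)))
(32234 + 1996)/(-27235 + B(162)) = (32234 + 1996)/(-27235 - 1/(208 + 8*162)) = 34230/(-27235 - 1/(208 + 1296)) = 34230/(-27235 - 1/1504) = 34230/(-40961441/1504) = 34230*(-1504/40961441) = -51481920/40961441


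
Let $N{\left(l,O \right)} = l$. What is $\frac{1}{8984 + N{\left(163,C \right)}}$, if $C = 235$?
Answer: $\frac{1}{9147} \approx 0.00010933$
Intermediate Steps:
$\frac{1}{8984 + N{\left(163,C \right)}} = \frac{1}{8984 + 163} = \frac{1}{9147}$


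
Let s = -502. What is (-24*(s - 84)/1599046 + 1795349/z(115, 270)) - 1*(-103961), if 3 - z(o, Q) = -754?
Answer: 64356670568222/605238911 ≈ 1.0633e+5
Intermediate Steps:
z(o, Q) = 757 (z(o, Q) = 3 - 1*(-754) = 3 + 754 = 757)
(-24*(s - 84)/1599046 + 1795349/z(115, 270)) - 1*(-103961) = (-24*(-502 - 84)/1599046 + 1795349/757) - 1*(-103961) = (-24*(-586)*(1/1599046) + 1795349*(1/757)) + 103961 = (14064*(1/1599046) + 1795349/757) + 103961 = (7032/799523 + 1795349/757) + 103961 = 1435428141751/605238911 + 103961 = 64356670568222/605238911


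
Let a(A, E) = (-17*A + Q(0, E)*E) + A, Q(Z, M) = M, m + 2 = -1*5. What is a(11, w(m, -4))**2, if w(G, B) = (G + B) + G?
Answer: 21904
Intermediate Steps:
m = -7 (m = -2 - 1*5 = -2 - 5 = -7)
w(G, B) = B + 2*G (w(G, B) = (B + G) + G = B + 2*G)
a(A, E) = E**2 - 16*A (a(A, E) = (-17*A + E*E) + A = (-17*A + E**2) + A = (E**2 - 17*A) + A = E**2 - 16*A)
a(11, w(m, -4))**2 = ((-4 + 2*(-7))**2 - 16*11)**2 = ((-4 - 14)**2 - 176)**2 = ((-18)**2 - 176)**2 = (324 - 176)**2 = 148**2 = 21904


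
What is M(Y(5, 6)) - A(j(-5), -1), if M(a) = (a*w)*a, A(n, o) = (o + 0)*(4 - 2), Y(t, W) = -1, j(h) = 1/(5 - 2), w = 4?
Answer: 6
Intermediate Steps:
j(h) = ⅓ (j(h) = 1/3 = ⅓)
A(n, o) = 2*o (A(n, o) = o*2 = 2*o)
M(a) = 4*a² (M(a) = (a*4)*a = (4*a)*a = 4*a²)
M(Y(5, 6)) - A(j(-5), -1) = 4*(-1)² - 2*(-1) = 4*1 - 1*(-2) = 4 + 2 = 6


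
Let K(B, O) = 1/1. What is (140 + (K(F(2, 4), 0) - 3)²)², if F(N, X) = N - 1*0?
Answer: 20736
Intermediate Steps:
F(N, X) = N (F(N, X) = N + 0 = N)
K(B, O) = 1
(140 + (K(F(2, 4), 0) - 3)²)² = (140 + (1 - 3)²)² = (140 + (-2)²)² = (140 + 4)² = 144² = 20736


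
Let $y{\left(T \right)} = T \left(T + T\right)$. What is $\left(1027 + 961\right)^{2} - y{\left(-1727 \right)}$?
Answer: $-2012914$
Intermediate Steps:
$y{\left(T \right)} = 2 T^{2}$ ($y{\left(T \right)} = T 2 T = 2 T^{2}$)
$\left(1027 + 961\right)^{2} - y{\left(-1727 \right)} = \left(1027 + 961\right)^{2} - 2 \left(-1727\right)^{2} = 1988^{2} - 2 \cdot 2982529 = 3952144 - 5965058 = -2012914$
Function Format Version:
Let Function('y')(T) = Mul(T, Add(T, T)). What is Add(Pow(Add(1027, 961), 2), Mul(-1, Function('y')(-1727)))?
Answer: -2012914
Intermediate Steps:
Function('y')(T) = Mul(2, Pow(T, 2)) (Function('y')(T) = Mul(T, Mul(2, T)) = Mul(2, Pow(T, 2)))
Add(Pow(Add(1027, 961), 2), Mul(-1, Function('y')(-1727))) = Add(Pow(Add(1027, 961), 2), Mul(-1, Mul(2, Pow(-1727, 2)))) = Add(Pow(1988, 2), Mul(-1, Mul(2, 2982529))) = Add(3952144, Mul(-1, 5965058)) = Add(3952144, -5965058) = -2012914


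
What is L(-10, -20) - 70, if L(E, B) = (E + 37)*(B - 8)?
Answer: -826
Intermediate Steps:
L(E, B) = (-8 + B)*(37 + E) (L(E, B) = (37 + E)*(-8 + B) = (-8 + B)*(37 + E))
L(-10, -20) - 70 = (-296 - 8*(-10) + 37*(-20) - 20*(-10)) - 70 = (-296 + 80 - 740 + 200) - 70 = -756 - 70 = -826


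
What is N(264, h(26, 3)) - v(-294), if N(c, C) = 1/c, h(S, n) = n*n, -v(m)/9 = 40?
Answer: 95041/264 ≈ 360.00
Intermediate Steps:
v(m) = -360 (v(m) = -9*40 = -360)
h(S, n) = n**2
N(264, h(26, 3)) - v(-294) = 1/264 - 1*(-360) = 1/264 + 360 = 95041/264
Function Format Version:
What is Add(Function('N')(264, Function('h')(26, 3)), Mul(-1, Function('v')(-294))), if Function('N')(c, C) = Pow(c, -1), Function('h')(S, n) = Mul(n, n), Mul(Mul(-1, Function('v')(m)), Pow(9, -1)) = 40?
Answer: Rational(95041, 264) ≈ 360.00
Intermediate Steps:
Function('v')(m) = -360 (Function('v')(m) = Mul(-9, 40) = -360)
Function('h')(S, n) = Pow(n, 2)
Add(Function('N')(264, Function('h')(26, 3)), Mul(-1, Function('v')(-294))) = Add(Pow(264, -1), Mul(-1, -360)) = Add(Rational(1, 264), 360) = Rational(95041, 264)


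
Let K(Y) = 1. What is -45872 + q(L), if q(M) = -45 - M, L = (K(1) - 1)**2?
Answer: -45917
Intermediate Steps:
L = 0 (L = (1 - 1)**2 = 0**2 = 0)
-45872 + q(L) = -45872 + (-45 - 1*0) = -45872 + (-45 + 0) = -45872 - 45 = -45917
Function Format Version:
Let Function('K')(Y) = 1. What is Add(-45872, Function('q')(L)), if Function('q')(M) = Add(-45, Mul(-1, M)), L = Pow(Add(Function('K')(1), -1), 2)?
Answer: -45917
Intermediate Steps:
L = 0 (L = Pow(Add(1, -1), 2) = Pow(0, 2) = 0)
Add(-45872, Function('q')(L)) = Add(-45872, Add(-45, Mul(-1, 0))) = Add(-45872, Add(-45, 0)) = Add(-45872, -45) = -45917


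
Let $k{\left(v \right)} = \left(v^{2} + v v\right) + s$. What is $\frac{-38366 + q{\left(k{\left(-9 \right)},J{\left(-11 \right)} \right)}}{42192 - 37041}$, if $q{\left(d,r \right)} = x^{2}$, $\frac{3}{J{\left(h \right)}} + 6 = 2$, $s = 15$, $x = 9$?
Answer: $- \frac{38285}{5151} \approx -7.4325$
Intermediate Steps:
$J{\left(h \right)} = - \frac{3}{4}$ ($J{\left(h \right)} = \frac{3}{-6 + 2} = \frac{3}{-4} = 3 \left(- \frac{1}{4}\right) = - \frac{3}{4}$)
$k{\left(v \right)} = 15 + 2 v^{2}$ ($k{\left(v \right)} = \left(v^{2} + v v\right) + 15 = \left(v^{2} + v^{2}\right) + 15 = 2 v^{2} + 15 = 15 + 2 v^{2}$)
$q{\left(d,r \right)} = 81$ ($q{\left(d,r \right)} = 9^{2} = 81$)
$\frac{-38366 + q{\left(k{\left(-9 \right)},J{\left(-11 \right)} \right)}}{42192 - 37041} = \frac{-38366 + 81}{42192 - 37041} = - \frac{38285}{5151}$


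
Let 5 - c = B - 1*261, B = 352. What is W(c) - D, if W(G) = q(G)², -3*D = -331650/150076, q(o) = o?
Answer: 554925773/75038 ≈ 7395.3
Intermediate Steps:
c = -86 (c = 5 - (352 - 1*261) = 5 - (352 - 261) = 5 - 1*91 = 5 - 91 = -86)
D = 55275/75038 (D = -(-110550)/150076 = -⅓*(-165825/75038) = 55275/75038 ≈ 0.73663)
W(G) = G²
W(c) - D = (-86)² - 1*55275/75038 = 7396 - 55275/75038 = 554925773/75038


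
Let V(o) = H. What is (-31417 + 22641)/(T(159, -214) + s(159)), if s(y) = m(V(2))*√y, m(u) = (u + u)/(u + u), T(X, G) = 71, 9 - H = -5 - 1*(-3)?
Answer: -311548/2441 + 4388*√159/2441 ≈ -104.96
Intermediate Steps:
H = 11 (H = 9 - (-5 - 1*(-3)) = 9 - (-5 + 3) = 9 - 1*(-2) = 9 + 2 = 11)
V(o) = 11
m(u) = 1 (m(u) = (2*u)/((2*u)) = (2*u)*(1/(2*u)) = 1)
s(y) = √y (s(y) = 1*√y = √y)
(-31417 + 22641)/(T(159, -214) + s(159)) = (-31417 + 22641)/(71 + √159) = -8776/(71 + √159)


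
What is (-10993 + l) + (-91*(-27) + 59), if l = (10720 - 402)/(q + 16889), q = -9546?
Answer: -8890899/1049 ≈ -8475.6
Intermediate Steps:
l = 1474/1049 (l = (10720 - 402)/(-9546 + 16889) = 10318/7343 = 10318*(1/7343) = 1474/1049 ≈ 1.4051)
(-10993 + l) + (-91*(-27) + 59) = (-10993 + 1474/1049) + (-91*(-27) + 59) = -11530183/1049 + (2457 + 59) = -11530183/1049 + 2516 = -8890899/1049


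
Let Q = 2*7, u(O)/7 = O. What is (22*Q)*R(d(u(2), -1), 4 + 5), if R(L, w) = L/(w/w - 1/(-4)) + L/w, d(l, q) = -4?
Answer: -50512/45 ≈ -1122.5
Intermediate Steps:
u(O) = 7*O
Q = 14
R(L, w) = 4*L/5 + L/w (R(L, w) = L/(1 - 1*(-¼)) + L/w = L/(1 + ¼) + L/w = L/(5/4) + L/w = L*(⅘) + L/w = 4*L/5 + L/w)
(22*Q)*R(d(u(2), -1), 4 + 5) = (22*14)*((⅘)*(-4) - 4/(4 + 5)) = 308*(-16/5 - 4/9) = 308*(-164/45) = -50512/45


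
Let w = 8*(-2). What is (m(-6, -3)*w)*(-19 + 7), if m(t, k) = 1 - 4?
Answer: -576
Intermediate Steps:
m(t, k) = -3
w = -16
(m(-6, -3)*w)*(-19 + 7) = (-3*(-16))*(-19 + 7) = 48*(-12) = -576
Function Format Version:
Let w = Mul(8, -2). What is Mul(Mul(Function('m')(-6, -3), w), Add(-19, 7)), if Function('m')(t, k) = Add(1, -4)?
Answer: -576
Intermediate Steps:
Function('m')(t, k) = -3
w = -16
Mul(Mul(Function('m')(-6, -3), w), Add(-19, 7)) = Mul(Mul(-3, -16), Add(-19, 7)) = Mul(48, -12) = -576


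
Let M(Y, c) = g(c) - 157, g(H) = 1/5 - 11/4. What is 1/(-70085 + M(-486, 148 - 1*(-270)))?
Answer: -20/1404891 ≈ -1.4236e-5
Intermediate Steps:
g(H) = -51/20 (g(H) = 1*(⅕) - 11*¼ = ⅕ - 11/4 = -51/20)
M(Y, c) = -3191/20 (M(Y, c) = -51/20 - 157 = -3191/20)
1/(-70085 + M(-486, 148 - 1*(-270))) = 1/(-70085 - 3191/20) = 1/(-1404891/20) = -20/1404891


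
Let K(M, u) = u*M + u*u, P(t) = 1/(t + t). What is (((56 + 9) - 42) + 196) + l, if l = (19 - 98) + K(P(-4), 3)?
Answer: 1189/8 ≈ 148.63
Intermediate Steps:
P(t) = 1/(2*t)
K(M, u) = u**2 + M*u (K(M, u) = M*u + u**2 = u**2 + M*u)
l = -563/8 (l = (19 - 98) + 3*((1/2)/(-4) + 3) = -79 + 3*((1/2)*(-1/4) + 3) = -79 + 3*(-1/8 + 3) = -79 + 3*(23/8) = -79 + 69/8 = -563/8 ≈ -70.375)
(((56 + 9) - 42) + 196) + l = (((56 + 9) - 42) + 196) - 563/8 = ((65 - 42) + 196) - 563/8 = (23 + 196) - 563/8 = 219 - 563/8 = 1189/8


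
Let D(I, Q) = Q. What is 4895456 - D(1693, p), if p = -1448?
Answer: 4896904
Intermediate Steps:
4895456 - D(1693, p) = 4895456 - 1*(-1448) = 4895456 + 1448 = 4896904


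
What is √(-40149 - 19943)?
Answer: 2*I*√15023 ≈ 245.14*I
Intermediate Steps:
√(-40149 - 19943) = √(-60092) = 2*I*√15023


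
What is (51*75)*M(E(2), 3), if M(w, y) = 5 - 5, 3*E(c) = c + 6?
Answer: 0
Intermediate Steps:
E(c) = 2 + c/3 (E(c) = (c + 6)/3 = (6 + c)/3 = 2 + c/3)
M(w, y) = 0
(51*75)*M(E(2), 3) = (51*75)*0 = 3825*0 = 0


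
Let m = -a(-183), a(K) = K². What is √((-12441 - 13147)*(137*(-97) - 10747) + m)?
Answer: √614999679 ≈ 24799.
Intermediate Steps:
m = -33489 (m = -1*(-183)² = -1*33489 = -33489)
√((-12441 - 13147)*(137*(-97) - 10747) + m) = √((-12441 - 13147)*(137*(-97) - 10747) - 33489) = √(-25588*(-13289 - 10747) - 33489) = √(-25588*(-24036) - 33489) = √(615033168 - 33489) = √614999679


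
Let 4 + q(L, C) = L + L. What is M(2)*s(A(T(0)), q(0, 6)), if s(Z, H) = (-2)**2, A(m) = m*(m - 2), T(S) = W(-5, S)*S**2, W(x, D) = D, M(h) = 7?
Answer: 28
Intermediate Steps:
q(L, C) = -4 + 2*L (q(L, C) = -4 + (L + L) = -4 + 2*L)
T(S) = S**3 (T(S) = S*S**2 = S**3)
A(m) = m*(-2 + m)
s(Z, H) = 4
M(2)*s(A(T(0)), q(0, 6)) = 7*4 = 28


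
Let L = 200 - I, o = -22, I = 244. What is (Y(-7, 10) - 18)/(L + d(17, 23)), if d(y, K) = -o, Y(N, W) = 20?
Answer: -1/11 ≈ -0.090909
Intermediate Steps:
d(y, K) = 22 (d(y, K) = -1*(-22) = 22)
L = -44 (L = 200 - 1*244 = 200 - 244 = -44)
(Y(-7, 10) - 18)/(L + d(17, 23)) = (20 - 18)/(-44 + 22) = 2/(-22) = 2*(-1/22) = -1/11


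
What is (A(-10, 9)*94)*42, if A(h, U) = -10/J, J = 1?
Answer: -39480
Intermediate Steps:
A(h, U) = -10 (A(h, U) = -10/1 = -10*1 = -10)
(A(-10, 9)*94)*42 = -10*94*42 = -940*42 = -39480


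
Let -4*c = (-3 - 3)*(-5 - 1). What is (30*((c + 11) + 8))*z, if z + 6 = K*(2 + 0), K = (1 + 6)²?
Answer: 27600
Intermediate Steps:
K = 49 (K = 7² = 49)
c = -9 (c = -(-3 - 3)*(-5 - 1)/4 = -(-3)*(-6)/2 = -¼*36 = -9)
z = 92 (z = -6 + 49*(2 + 0) = -6 + 49*2 = -6 + 98 = 92)
(30*((c + 11) + 8))*z = (30*((-9 + 11) + 8))*92 = (30*(2 + 8))*92 = (30*10)*92 = 300*92 = 27600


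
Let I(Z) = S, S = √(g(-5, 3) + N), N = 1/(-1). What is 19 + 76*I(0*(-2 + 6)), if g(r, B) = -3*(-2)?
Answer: 19 + 76*√5 ≈ 188.94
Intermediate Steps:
N = -1
g(r, B) = 6
S = √5 (S = √(6 - 1) = √5 ≈ 2.2361)
I(Z) = √5
19 + 76*I(0*(-2 + 6)) = 19 + 76*√5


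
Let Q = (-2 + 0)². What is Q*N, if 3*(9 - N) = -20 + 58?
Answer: -44/3 ≈ -14.667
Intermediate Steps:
N = -11/3 (N = 9 - (-20 + 58)/3 = 9 - ⅓*38 = 9 - 38/3 = -11/3 ≈ -3.6667)
Q = 4 (Q = (-2)² = 4)
Q*N = 4*(-11/3) = -44/3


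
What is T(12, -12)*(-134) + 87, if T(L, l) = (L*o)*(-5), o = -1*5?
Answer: -40113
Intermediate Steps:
o = -5
T(L, l) = 25*L (T(L, l) = (L*(-5))*(-5) = -5*L*(-5) = 25*L)
T(12, -12)*(-134) + 87 = (25*12)*(-134) + 87 = 300*(-134) + 87 = -40200 + 87 = -40113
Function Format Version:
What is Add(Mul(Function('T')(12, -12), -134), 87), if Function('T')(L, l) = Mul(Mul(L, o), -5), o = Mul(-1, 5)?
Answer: -40113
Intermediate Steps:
o = -5
Function('T')(L, l) = Mul(25, L) (Function('T')(L, l) = Mul(Mul(L, -5), -5) = Mul(Mul(-5, L), -5) = Mul(25, L))
Add(Mul(Function('T')(12, -12), -134), 87) = Add(Mul(Mul(25, 12), -134), 87) = Add(Mul(300, -134), 87) = Add(-40200, 87) = -40113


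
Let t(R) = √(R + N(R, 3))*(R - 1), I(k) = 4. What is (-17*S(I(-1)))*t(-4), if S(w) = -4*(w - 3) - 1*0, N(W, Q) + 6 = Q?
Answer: -340*I*√7 ≈ -899.56*I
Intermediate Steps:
N(W, Q) = -6 + Q
t(R) = √(-3 + R)*(-1 + R) (t(R) = √(R + (-6 + 3))*(R - 1) = √(R - 3)*(-1 + R) = √(-3 + R)*(-1 + R))
S(w) = 12 - 4*w (S(w) = -4*(-3 + w) + 0 = (12 - 4*w) + 0 = 12 - 4*w)
(-17*S(I(-1)))*t(-4) = (-17*(12 - 4*4))*(√(-3 - 4)*(-1 - 4)) = (-17*(12 - 16))*(√(-7)*(-5)) = (-17*(-4))*((I*√7)*(-5)) = 68*(-5*I*√7) = -340*I*√7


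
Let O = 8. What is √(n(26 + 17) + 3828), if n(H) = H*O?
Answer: 2*√1043 ≈ 64.591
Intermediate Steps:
n(H) = 8*H (n(H) = H*8 = 8*H)
√(n(26 + 17) + 3828) = √(8*(26 + 17) + 3828) = √(8*43 + 3828) = √(344 + 3828) = √4172 = 2*√1043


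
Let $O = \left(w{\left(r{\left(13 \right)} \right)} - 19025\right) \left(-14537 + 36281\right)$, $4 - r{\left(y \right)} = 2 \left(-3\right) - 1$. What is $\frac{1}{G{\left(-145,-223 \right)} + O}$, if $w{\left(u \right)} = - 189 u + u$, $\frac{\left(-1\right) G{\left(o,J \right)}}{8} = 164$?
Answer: $- \frac{1}{458647504} \approx -2.1803 \cdot 10^{-9}$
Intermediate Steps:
$G{\left(o,J \right)} = -1312$ ($G{\left(o,J \right)} = \left(-8\right) 164 = -1312$)
$r{\left(y \right)} = 11$ ($r{\left(y \right)} = 4 - \left(2 \left(-3\right) - 1\right) = 4 - \left(-6 - 1\right) = 4 - -7 = 4 + 7 = 11$)
$w{\left(u \right)} = - 188 u$
$O = -458646192$ ($O = \left(\left(-188\right) 11 - 19025\right) \left(-14537 + 36281\right) = \left(-2068 - 19025\right) 21744 = \left(-21093\right) 21744 = -458646192$)
$\frac{1}{G{\left(-145,-223 \right)} + O} = \frac{1}{-1312 - 458646192} = \frac{1}{-458647504} = - \frac{1}{458647504}$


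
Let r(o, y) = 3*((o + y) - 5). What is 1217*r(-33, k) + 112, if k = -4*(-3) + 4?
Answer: -80210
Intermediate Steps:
k = 16 (k = 12 + 4 = 16)
r(o, y) = -15 + 3*o + 3*y (r(o, y) = 3*(-5 + o + y) = -15 + 3*o + 3*y)
1217*r(-33, k) + 112 = 1217*(-15 + 3*(-33) + 3*16) + 112 = 1217*(-15 - 99 + 48) + 112 = 1217*(-66) + 112 = -80322 + 112 = -80210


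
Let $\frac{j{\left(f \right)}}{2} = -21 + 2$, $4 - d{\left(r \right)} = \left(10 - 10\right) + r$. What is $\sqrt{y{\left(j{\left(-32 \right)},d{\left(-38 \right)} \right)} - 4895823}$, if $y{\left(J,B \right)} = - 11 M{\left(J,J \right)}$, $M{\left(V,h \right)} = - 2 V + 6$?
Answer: $5 i \sqrt{195869} \approx 2212.9 i$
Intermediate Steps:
$d{\left(r \right)} = 4 - r$ ($d{\left(r \right)} = 4 - \left(\left(10 - 10\right) + r\right) = 4 - \left(0 + r\right) = 4 - r$)
$M{\left(V,h \right)} = 6 - 2 V$
$j{\left(f \right)} = -38$ ($j{\left(f \right)} = 2 \left(-21 + 2\right) = 2 \left(-19\right) = -38$)
$y{\left(J,B \right)} = -66 + 22 J$ ($y{\left(J,B \right)} = - 11 \left(6 - 2 J\right) = -66 + 22 J$)
$\sqrt{y{\left(j{\left(-32 \right)},d{\left(-38 \right)} \right)} - 4895823} = \sqrt{\left(-66 + 22 \left(-38\right)\right) - 4895823} = \sqrt{\left(-66 - 836\right) - 4895823} = \sqrt{-902 - 4895823} = \sqrt{-4896725} = 5 i \sqrt{195869}$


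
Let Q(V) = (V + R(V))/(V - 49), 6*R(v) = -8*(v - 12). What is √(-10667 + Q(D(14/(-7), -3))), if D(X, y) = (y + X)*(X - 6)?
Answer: I*√864051/9 ≈ 103.28*I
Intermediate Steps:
R(v) = 16 - 4*v/3 (R(v) = (-8*(v - 12))/6 = (-8*(-12 + v))/6 = (96 - 8*v)/6 = 16 - 4*v/3)
D(X, y) = (-6 + X)*(X + y) (D(X, y) = (X + y)*(-6 + X) = (-6 + X)*(X + y))
Q(V) = (16 - V/3)/(-49 + V) (Q(V) = (V + (16 - 4*V/3))/(V - 49) = (16 - V/3)/(-49 + V))
√(-10667 + Q(D(14/(-7), -3))) = √(-10667 + (48 - ((14/(-7))² - 84/(-7) - 6*(-3) + (14/(-7))*(-3)))/(3*(-49 + ((14/(-7))² - 84/(-7) - 6*(-3) + (14/(-7))*(-3))))) = √(-10667 + (48 - ((14*(-⅐))² - 84*(-1)/7 + 18 + (14*(-⅐))*(-3)))/(3*(-49 + ((14*(-⅐))² - 84*(-1)/7 + 18 + (14*(-⅐))*(-3))))) = √(-10667 + (48 - ((-2)² - 6*(-2) + 18 - 2*(-3)))/(3*(-49 + ((-2)² - 6*(-2) + 18 - 2*(-3))))) = √(-10667 + (48 - (4 + 12 + 18 + 6))/(3*(-49 + (4 + 12 + 18 + 6)))) = √(-10667 + (48 - 1*40)/(3*(-49 + 40))) = √(-10667 + (⅓)*(48 - 40)/(-9)) = √(-10667 + (⅓)*(-⅑)*8) = √(-10667 - 8/27) = √(-288017/27) = I*√864051/9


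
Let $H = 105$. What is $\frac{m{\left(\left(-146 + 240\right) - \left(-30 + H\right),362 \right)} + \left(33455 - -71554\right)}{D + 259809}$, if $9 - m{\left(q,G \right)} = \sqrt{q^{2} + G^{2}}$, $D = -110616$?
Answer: $\frac{35006}{49731} - \frac{\sqrt{131405}}{149193} \approx 0.70148$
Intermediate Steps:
$m{\left(q,G \right)} = 9 - \sqrt{G^{2} + q^{2}}$ ($m{\left(q,G \right)} = 9 - \sqrt{q^{2} + G^{2}} = 9 - \sqrt{G^{2} + q^{2}}$)
$\frac{m{\left(\left(-146 + 240\right) - \left(-30 + H\right),362 \right)} + \left(33455 - -71554\right)}{D + 259809} = \frac{\left(9 - \sqrt{362^{2} + \left(\left(-146 + 240\right) + \left(30 - 105\right)\right)^{2}}\right) + \left(33455 - -71554\right)}{-110616 + 259809} = \frac{\left(9 - \sqrt{131044 + \left(94 + \left(30 - 105\right)\right)^{2}}\right) + \left(33455 + 71554\right)}{149193} = \left(\left(9 - \sqrt{131044 + \left(94 - 75\right)^{2}}\right) + 105009\right) \frac{1}{149193} = \left(\left(9 - \sqrt{131044 + 19^{2}}\right) + 105009\right) \frac{1}{149193} = \left(\left(9 - \sqrt{131044 + 361}\right) + 105009\right) \frac{1}{149193} = \left(\left(9 - \sqrt{131405}\right) + 105009\right) \frac{1}{149193} = \left(105018 - \sqrt{131405}\right) \frac{1}{149193} = \frac{35006}{49731} - \frac{\sqrt{131405}}{149193}$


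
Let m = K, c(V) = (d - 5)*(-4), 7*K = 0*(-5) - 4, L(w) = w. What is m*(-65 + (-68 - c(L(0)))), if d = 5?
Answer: 76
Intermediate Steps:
K = -4/7 (K = (0*(-5) - 4)/7 = (0 - 4)/7 = (⅐)*(-4) = -4/7 ≈ -0.57143)
c(V) = 0 (c(V) = (5 - 5)*(-4) = 0*(-4) = 0)
m = -4/7 ≈ -0.57143
m*(-65 + (-68 - c(L(0)))) = -4*(-65 + (-68 - 1*0))/7 = -4*(-65 + (-68 + 0))/7 = -4*(-65 - 68)/7 = -4/7*(-133) = 76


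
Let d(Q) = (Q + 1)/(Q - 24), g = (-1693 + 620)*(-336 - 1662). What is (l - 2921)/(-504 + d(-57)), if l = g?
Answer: -173415573/40768 ≈ -4253.7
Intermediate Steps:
g = 2143854 (g = -1073*(-1998) = 2143854)
d(Q) = (1 + Q)/(-24 + Q)
l = 2143854
(l - 2921)/(-504 + d(-57)) = (2143854 - 2921)/(-504 + (1 - 57)/(-24 - 57)) = 2140933/(-504 - 56/(-81)) = 2140933/(-504 - 1/81*(-56)) = 2140933/(-504 + 56/81) = 2140933/(-40768/81) = 2140933*(-81/40768) = -173415573/40768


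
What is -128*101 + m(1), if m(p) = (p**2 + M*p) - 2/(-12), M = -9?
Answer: -77615/6 ≈ -12936.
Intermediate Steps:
m(p) = 1/6 + p**2 - 9*p (m(p) = (p**2 - 9*p) - 2/(-12) = (p**2 - 9*p) - 2*(-1/12) = (p**2 - 9*p) + 1/6 = 1/6 + p**2 - 9*p)
-128*101 + m(1) = -128*101 + (1/6 + 1**2 - 9*1) = -12928 + (1/6 + 1 - 9) = -12928 - 47/6 = -77615/6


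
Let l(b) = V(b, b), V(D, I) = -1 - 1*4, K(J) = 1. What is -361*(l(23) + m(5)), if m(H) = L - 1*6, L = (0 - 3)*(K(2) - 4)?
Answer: 722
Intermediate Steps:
L = 9 (L = (0 - 3)*(1 - 4) = -3*(-3) = 9)
V(D, I) = -5 (V(D, I) = -1 - 4 = -5)
l(b) = -5
m(H) = 3 (m(H) = 9 - 1*6 = 9 - 6 = 3)
-361*(l(23) + m(5)) = -361*(-5 + 3) = -361*(-2) = 722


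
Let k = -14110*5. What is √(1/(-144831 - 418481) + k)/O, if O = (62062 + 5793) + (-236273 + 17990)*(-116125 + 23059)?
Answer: I*√1399184679986407/2860891743665324 ≈ 1.3075e-8*I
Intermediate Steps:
k = -70550 (k = -170*415 = -70550)
O = 20314793533 (O = 67855 - 218283*(-93066) = 67855 + 20314725678 = 20314793533)
√(1/(-144831 - 418481) + k)/O = √(1/(-144831 - 418481) - 70550)/20314793533 = √(1/(-563312) - 70550)*(1/20314793533) = √(-1/563312 - 70550)*(1/20314793533) = √(-39741661601/563312)*(1/20314793533) = (I*√1399184679986407/140828)*(1/20314793533) = I*√1399184679986407/2860891743665324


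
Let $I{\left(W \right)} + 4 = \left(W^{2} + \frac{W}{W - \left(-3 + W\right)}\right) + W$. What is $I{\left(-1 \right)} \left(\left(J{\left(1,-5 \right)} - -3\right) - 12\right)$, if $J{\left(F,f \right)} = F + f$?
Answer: $\frac{169}{3} \approx 56.333$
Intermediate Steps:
$I{\left(W \right)} = -4 + W^{2} + \frac{4 W}{3}$ ($I{\left(W \right)} = -4 + \left(\left(W^{2} + \frac{W}{W - \left(-3 + W\right)}\right) + W\right) = -4 + \left(\left(W^{2} + \frac{W}{3}\right) + W\right) = -4 + \left(W^{2} + \frac{4 W}{3}\right) = -4 + W^{2} + \frac{4 W}{3}$)
$I{\left(-1 \right)} \left(\left(J{\left(1,-5 \right)} - -3\right) - 12\right) = \left(-4 + \left(-1\right)^{2} + \frac{4}{3} \left(-1\right)\right) \left(\left(\left(1 - 5\right) - -3\right) - 12\right) = \left(-4 + 1 - \frac{4}{3}\right) \left(\left(-4 + 3\right) - 12\right) = - \frac{13 \left(-1 - 12\right)}{3} = \left(- \frac{13}{3}\right) \left(-13\right) = \frac{169}{3}$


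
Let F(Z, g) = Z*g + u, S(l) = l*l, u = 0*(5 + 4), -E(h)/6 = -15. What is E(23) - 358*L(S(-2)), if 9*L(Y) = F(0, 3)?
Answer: 90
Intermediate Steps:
E(h) = 90 (E(h) = -6*(-15) = 90)
u = 0 (u = 0*9 = 0)
S(l) = l**2
F(Z, g) = Z*g (F(Z, g) = Z*g + 0 = Z*g)
L(Y) = 0 (L(Y) = (0*3)/9 = (1/9)*0 = 0)
E(23) - 358*L(S(-2)) = 90 - 358*0 = 90 + 0 = 90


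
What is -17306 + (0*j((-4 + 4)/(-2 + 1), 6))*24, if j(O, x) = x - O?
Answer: -17306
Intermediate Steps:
-17306 + (0*j((-4 + 4)/(-2 + 1), 6))*24 = -17306 + (0*(6 - (-4 + 4)/(-2 + 1)))*24 = -17306 + (0*(6 - 0/(-1)))*24 = -17306 + (0*(6 - 0*(-1)))*24 = -17306 + (0*(6 - 1*0))*24 = -17306 + (0*(6 + 0))*24 = -17306 + (0*6)*24 = -17306 + 0*24 = -17306 + 0 = -17306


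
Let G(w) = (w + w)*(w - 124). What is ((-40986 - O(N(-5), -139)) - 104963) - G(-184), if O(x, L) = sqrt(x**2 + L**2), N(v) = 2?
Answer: -259293 - 5*sqrt(773) ≈ -2.5943e+5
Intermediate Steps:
O(x, L) = sqrt(L**2 + x**2)
G(w) = 2*w*(-124 + w) (G(w) = (2*w)*(-124 + w) = 2*w*(-124 + w))
((-40986 - O(N(-5), -139)) - 104963) - G(-184) = ((-40986 - sqrt((-139)**2 + 2**2)) - 104963) - 2*(-184)*(-124 - 184) = ((-40986 - sqrt(19321 + 4)) - 104963) - 2*(-184)*(-308) = ((-40986 - sqrt(19325)) - 104963) - 1*113344 = ((-40986 - 5*sqrt(773)) - 104963) - 113344 = (-145949 - 5*sqrt(773)) - 113344 = -259293 - 5*sqrt(773)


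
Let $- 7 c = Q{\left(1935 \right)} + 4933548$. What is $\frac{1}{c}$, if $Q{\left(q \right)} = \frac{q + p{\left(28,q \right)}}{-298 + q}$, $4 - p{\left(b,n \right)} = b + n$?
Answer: $- \frac{1637}{1153745436} \approx -1.4189 \cdot 10^{-6}$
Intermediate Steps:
$p{\left(b,n \right)} = 4 - b - n$ ($p{\left(b,n \right)} = 4 - \left(b + n\right) = 4 - b - n$)
$Q{\left(q \right)} = - \frac{24}{-298 + q}$ ($Q{\left(q \right)} = \frac{q - \left(24 + q\right)}{-298 + q} = - \frac{24}{-298 + q}$)
$c = - \frac{1153745436}{1637}$ ($c = - \frac{- \frac{24}{-298 + 1935} + 4933548}{7} = - \frac{- \frac{24}{1637} + 4933548}{7} = \left(- \frac{1}{7}\right) \frac{8076218052}{1637} = - \frac{1153745436}{1637} \approx -7.0479 \cdot 10^{5}$)
$\frac{1}{c} = \frac{1}{- \frac{1153745436}{1637}} = - \frac{1637}{1153745436}$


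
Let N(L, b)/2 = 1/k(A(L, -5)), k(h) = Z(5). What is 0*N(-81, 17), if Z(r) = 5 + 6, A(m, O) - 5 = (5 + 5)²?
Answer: 0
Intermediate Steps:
A(m, O) = 105 (A(m, O) = 5 + (5 + 5)² = 5 + 10² = 5 + 100 = 105)
Z(r) = 11
k(h) = 11
N(L, b) = 2/11
0*N(-81, 17) = 0*(2/11) = 0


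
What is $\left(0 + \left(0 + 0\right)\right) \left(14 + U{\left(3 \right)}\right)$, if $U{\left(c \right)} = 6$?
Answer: $0$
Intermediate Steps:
$\left(0 + \left(0 + 0\right)\right) \left(14 + U{\left(3 \right)}\right) = \left(0 + \left(0 + 0\right)\right) \left(14 + 6\right) = \left(0 + 0\right) 20 = 0 \cdot 20 = 0$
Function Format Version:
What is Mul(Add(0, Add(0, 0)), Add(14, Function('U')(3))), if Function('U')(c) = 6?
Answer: 0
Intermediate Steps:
Mul(Add(0, Add(0, 0)), Add(14, Function('U')(3))) = Mul(Add(0, Add(0, 0)), Add(14, 6)) = Mul(Add(0, 0), 20) = Mul(0, 20) = 0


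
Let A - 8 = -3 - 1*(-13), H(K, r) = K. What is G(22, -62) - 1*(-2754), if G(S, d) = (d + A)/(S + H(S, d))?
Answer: 2753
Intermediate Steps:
A = 18 (A = 8 + (-3 - 1*(-13)) = 8 + (-3 + 13) = 8 + 10 = 18)
G(S, d) = (18 + d)/(2*S) (G(S, d) = (d + 18)/(S + S) = (18 + d)/((2*S)) = (18 + d)*(1/(2*S)) = (18 + d)/(2*S))
G(22, -62) - 1*(-2754) = (1/2)*(18 - 62)/22 - 1*(-2754) = (1/2)*(1/22)*(-44) + 2754 = -1 + 2754 = 2753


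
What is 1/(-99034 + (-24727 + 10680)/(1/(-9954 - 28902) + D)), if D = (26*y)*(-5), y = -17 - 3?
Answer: -101025599/10005514981598 ≈ -1.0097e-5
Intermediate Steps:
y = -20
D = 2600 (D = (26*(-20))*(-5) = -520*(-5) = 2600)
1/(-99034 + (-24727 + 10680)/(1/(-9954 - 28902) + D)) = 1/(-99034 + (-24727 + 10680)/(1/(-9954 - 28902) + 2600)) = 1/(-99034 - 14047/(1/(-38856) + 2600)) = 1/(-99034 - 14047/(-1/38856 + 2600)) = 1/(-99034 - 14047/101025599/38856) = 1/(-99034 - 14047*38856/101025599) = 1/(-99034 - 545810232/101025599) = 1/(-10005514981598/101025599) = -101025599/10005514981598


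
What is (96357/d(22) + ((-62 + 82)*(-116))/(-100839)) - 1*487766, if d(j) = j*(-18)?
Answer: -2165256283523/4436916 ≈ -4.8801e+5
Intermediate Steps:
d(j) = -18*j
(96357/d(22) + ((-62 + 82)*(-116))/(-100839)) - 1*487766 = (96357/((-18*22)) + ((-62 + 82)*(-116))/(-100839)) - 1*487766 = (96357/(-396) + (20*(-116))*(-1/100839)) - 487766 = (96357*(-1/396) - 2320*(-1/100839)) - 487766 = (-32119/132 + 2320/100839) - 487766 = -1079513867/4436916 - 487766 = -2165256283523/4436916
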